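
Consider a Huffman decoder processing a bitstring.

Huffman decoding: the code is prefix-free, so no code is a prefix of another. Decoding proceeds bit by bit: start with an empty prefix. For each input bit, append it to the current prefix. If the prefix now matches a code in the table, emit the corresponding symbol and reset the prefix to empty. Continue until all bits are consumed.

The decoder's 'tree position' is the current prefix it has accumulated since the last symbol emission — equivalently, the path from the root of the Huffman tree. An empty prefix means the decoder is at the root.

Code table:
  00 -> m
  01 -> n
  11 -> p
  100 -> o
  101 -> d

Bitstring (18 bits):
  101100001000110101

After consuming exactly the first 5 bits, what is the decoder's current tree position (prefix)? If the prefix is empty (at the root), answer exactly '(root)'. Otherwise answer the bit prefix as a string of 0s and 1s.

Answer: 10

Derivation:
Bit 0: prefix='1' (no match yet)
Bit 1: prefix='10' (no match yet)
Bit 2: prefix='101' -> emit 'd', reset
Bit 3: prefix='1' (no match yet)
Bit 4: prefix='10' (no match yet)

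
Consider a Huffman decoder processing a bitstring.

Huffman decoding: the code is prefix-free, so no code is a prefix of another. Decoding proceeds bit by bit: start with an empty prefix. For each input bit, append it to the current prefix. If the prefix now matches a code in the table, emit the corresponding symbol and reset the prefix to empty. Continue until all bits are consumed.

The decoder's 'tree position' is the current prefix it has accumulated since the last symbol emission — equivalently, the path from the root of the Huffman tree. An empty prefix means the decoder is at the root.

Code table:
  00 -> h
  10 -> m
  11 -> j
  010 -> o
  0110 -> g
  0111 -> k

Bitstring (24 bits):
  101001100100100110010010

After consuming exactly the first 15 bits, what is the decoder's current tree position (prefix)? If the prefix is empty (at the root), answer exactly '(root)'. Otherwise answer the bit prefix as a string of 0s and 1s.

Bit 0: prefix='1' (no match yet)
Bit 1: prefix='10' -> emit 'm', reset
Bit 2: prefix='1' (no match yet)
Bit 3: prefix='10' -> emit 'm', reset
Bit 4: prefix='0' (no match yet)
Bit 5: prefix='01' (no match yet)
Bit 6: prefix='011' (no match yet)
Bit 7: prefix='0110' -> emit 'g', reset
Bit 8: prefix='0' (no match yet)
Bit 9: prefix='01' (no match yet)
Bit 10: prefix='010' -> emit 'o', reset
Bit 11: prefix='0' (no match yet)
Bit 12: prefix='01' (no match yet)
Bit 13: prefix='010' -> emit 'o', reset
Bit 14: prefix='0' (no match yet)

Answer: 0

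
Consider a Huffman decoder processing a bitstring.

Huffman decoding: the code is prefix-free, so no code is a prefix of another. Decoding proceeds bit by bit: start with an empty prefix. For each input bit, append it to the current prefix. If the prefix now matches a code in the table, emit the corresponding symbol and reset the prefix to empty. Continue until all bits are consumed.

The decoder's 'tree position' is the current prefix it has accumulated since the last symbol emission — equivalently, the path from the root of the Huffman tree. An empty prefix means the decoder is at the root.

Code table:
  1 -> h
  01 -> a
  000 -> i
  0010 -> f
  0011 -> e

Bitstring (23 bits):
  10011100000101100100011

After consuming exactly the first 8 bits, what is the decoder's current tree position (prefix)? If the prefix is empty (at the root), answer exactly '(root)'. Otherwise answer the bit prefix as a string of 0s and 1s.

Bit 0: prefix='1' -> emit 'h', reset
Bit 1: prefix='0' (no match yet)
Bit 2: prefix='00' (no match yet)
Bit 3: prefix='001' (no match yet)
Bit 4: prefix='0011' -> emit 'e', reset
Bit 5: prefix='1' -> emit 'h', reset
Bit 6: prefix='0' (no match yet)
Bit 7: prefix='00' (no match yet)

Answer: 00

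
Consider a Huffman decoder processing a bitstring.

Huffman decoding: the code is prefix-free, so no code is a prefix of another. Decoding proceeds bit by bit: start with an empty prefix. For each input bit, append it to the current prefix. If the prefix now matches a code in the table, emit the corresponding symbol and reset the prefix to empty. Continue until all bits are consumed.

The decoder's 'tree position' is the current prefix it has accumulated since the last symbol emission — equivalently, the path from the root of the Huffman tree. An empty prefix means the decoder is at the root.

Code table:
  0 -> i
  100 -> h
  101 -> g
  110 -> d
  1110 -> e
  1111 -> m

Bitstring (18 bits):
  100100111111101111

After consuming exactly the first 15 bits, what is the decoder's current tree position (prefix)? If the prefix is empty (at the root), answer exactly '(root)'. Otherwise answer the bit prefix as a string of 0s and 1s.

Answer: 1

Derivation:
Bit 0: prefix='1' (no match yet)
Bit 1: prefix='10' (no match yet)
Bit 2: prefix='100' -> emit 'h', reset
Bit 3: prefix='1' (no match yet)
Bit 4: prefix='10' (no match yet)
Bit 5: prefix='100' -> emit 'h', reset
Bit 6: prefix='1' (no match yet)
Bit 7: prefix='11' (no match yet)
Bit 8: prefix='111' (no match yet)
Bit 9: prefix='1111' -> emit 'm', reset
Bit 10: prefix='1' (no match yet)
Bit 11: prefix='11' (no match yet)
Bit 12: prefix='111' (no match yet)
Bit 13: prefix='1110' -> emit 'e', reset
Bit 14: prefix='1' (no match yet)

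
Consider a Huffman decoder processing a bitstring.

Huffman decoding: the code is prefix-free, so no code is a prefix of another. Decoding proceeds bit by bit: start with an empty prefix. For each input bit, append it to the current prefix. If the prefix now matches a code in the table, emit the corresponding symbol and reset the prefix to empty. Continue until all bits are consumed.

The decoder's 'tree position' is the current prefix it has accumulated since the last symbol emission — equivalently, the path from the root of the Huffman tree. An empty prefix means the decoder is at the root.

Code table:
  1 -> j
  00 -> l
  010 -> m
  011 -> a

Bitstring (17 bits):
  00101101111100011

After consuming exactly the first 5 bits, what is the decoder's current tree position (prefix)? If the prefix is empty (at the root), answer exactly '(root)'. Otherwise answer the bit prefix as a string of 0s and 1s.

Answer: 01

Derivation:
Bit 0: prefix='0' (no match yet)
Bit 1: prefix='00' -> emit 'l', reset
Bit 2: prefix='1' -> emit 'j', reset
Bit 3: prefix='0' (no match yet)
Bit 4: prefix='01' (no match yet)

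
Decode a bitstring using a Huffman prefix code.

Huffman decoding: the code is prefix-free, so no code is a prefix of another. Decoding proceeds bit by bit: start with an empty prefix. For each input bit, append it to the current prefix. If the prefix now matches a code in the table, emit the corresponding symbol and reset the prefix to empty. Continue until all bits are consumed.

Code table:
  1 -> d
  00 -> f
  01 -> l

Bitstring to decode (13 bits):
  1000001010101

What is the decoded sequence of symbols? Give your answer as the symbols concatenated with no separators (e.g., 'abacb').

Answer: dffllll

Derivation:
Bit 0: prefix='1' -> emit 'd', reset
Bit 1: prefix='0' (no match yet)
Bit 2: prefix='00' -> emit 'f', reset
Bit 3: prefix='0' (no match yet)
Bit 4: prefix='00' -> emit 'f', reset
Bit 5: prefix='0' (no match yet)
Bit 6: prefix='01' -> emit 'l', reset
Bit 7: prefix='0' (no match yet)
Bit 8: prefix='01' -> emit 'l', reset
Bit 9: prefix='0' (no match yet)
Bit 10: prefix='01' -> emit 'l', reset
Bit 11: prefix='0' (no match yet)
Bit 12: prefix='01' -> emit 'l', reset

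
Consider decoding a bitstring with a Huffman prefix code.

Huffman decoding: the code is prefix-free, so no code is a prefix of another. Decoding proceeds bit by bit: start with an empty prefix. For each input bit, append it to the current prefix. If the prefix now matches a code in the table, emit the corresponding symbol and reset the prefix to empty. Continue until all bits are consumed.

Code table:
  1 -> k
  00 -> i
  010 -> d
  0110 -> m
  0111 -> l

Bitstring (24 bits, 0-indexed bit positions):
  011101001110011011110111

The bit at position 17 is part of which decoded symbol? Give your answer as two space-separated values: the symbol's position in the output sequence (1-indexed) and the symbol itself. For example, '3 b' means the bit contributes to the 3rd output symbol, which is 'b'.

Answer: 7 l

Derivation:
Bit 0: prefix='0' (no match yet)
Bit 1: prefix='01' (no match yet)
Bit 2: prefix='011' (no match yet)
Bit 3: prefix='0111' -> emit 'l', reset
Bit 4: prefix='0' (no match yet)
Bit 5: prefix='01' (no match yet)
Bit 6: prefix='010' -> emit 'd', reset
Bit 7: prefix='0' (no match yet)
Bit 8: prefix='01' (no match yet)
Bit 9: prefix='011' (no match yet)
Bit 10: prefix='0111' -> emit 'l', reset
Bit 11: prefix='0' (no match yet)
Bit 12: prefix='00' -> emit 'i', reset
Bit 13: prefix='1' -> emit 'k', reset
Bit 14: prefix='1' -> emit 'k', reset
Bit 15: prefix='0' (no match yet)
Bit 16: prefix='01' (no match yet)
Bit 17: prefix='011' (no match yet)
Bit 18: prefix='0111' -> emit 'l', reset
Bit 19: prefix='1' -> emit 'k', reset
Bit 20: prefix='0' (no match yet)
Bit 21: prefix='01' (no match yet)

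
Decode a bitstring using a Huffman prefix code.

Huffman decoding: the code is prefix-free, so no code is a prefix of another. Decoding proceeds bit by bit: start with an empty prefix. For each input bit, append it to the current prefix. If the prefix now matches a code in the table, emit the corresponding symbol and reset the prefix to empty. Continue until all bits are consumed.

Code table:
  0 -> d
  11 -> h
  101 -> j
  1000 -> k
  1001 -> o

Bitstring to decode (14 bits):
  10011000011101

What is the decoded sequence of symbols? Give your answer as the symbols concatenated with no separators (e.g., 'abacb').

Bit 0: prefix='1' (no match yet)
Bit 1: prefix='10' (no match yet)
Bit 2: prefix='100' (no match yet)
Bit 3: prefix='1001' -> emit 'o', reset
Bit 4: prefix='1' (no match yet)
Bit 5: prefix='10' (no match yet)
Bit 6: prefix='100' (no match yet)
Bit 7: prefix='1000' -> emit 'k', reset
Bit 8: prefix='0' -> emit 'd', reset
Bit 9: prefix='1' (no match yet)
Bit 10: prefix='11' -> emit 'h', reset
Bit 11: prefix='1' (no match yet)
Bit 12: prefix='10' (no match yet)
Bit 13: prefix='101' -> emit 'j', reset

Answer: okdhj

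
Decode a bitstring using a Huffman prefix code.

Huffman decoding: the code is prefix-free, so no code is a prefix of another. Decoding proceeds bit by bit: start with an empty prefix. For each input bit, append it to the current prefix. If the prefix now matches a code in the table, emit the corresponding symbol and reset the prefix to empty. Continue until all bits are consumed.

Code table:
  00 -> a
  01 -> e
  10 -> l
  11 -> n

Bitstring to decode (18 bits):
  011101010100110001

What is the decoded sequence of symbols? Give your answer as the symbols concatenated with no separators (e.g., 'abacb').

Answer: eneeeanae

Derivation:
Bit 0: prefix='0' (no match yet)
Bit 1: prefix='01' -> emit 'e', reset
Bit 2: prefix='1' (no match yet)
Bit 3: prefix='11' -> emit 'n', reset
Bit 4: prefix='0' (no match yet)
Bit 5: prefix='01' -> emit 'e', reset
Bit 6: prefix='0' (no match yet)
Bit 7: prefix='01' -> emit 'e', reset
Bit 8: prefix='0' (no match yet)
Bit 9: prefix='01' -> emit 'e', reset
Bit 10: prefix='0' (no match yet)
Bit 11: prefix='00' -> emit 'a', reset
Bit 12: prefix='1' (no match yet)
Bit 13: prefix='11' -> emit 'n', reset
Bit 14: prefix='0' (no match yet)
Bit 15: prefix='00' -> emit 'a', reset
Bit 16: prefix='0' (no match yet)
Bit 17: prefix='01' -> emit 'e', reset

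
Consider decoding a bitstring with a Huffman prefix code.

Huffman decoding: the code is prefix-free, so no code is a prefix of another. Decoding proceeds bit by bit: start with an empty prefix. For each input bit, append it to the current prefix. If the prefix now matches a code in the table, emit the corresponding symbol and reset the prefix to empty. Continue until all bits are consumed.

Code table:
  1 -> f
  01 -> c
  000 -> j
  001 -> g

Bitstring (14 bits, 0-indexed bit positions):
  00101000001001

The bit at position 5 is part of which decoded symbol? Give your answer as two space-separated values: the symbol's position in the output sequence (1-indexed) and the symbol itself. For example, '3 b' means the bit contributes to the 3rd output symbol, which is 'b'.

Answer: 3 j

Derivation:
Bit 0: prefix='0' (no match yet)
Bit 1: prefix='00' (no match yet)
Bit 2: prefix='001' -> emit 'g', reset
Bit 3: prefix='0' (no match yet)
Bit 4: prefix='01' -> emit 'c', reset
Bit 5: prefix='0' (no match yet)
Bit 6: prefix='00' (no match yet)
Bit 7: prefix='000' -> emit 'j', reset
Bit 8: prefix='0' (no match yet)
Bit 9: prefix='00' (no match yet)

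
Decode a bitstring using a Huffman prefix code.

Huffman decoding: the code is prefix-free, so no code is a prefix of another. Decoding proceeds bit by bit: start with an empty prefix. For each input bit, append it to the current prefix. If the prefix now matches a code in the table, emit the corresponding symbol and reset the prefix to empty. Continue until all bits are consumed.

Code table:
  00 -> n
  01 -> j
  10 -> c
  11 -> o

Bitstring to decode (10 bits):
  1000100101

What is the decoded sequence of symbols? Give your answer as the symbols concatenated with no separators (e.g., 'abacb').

Answer: cncjj

Derivation:
Bit 0: prefix='1' (no match yet)
Bit 1: prefix='10' -> emit 'c', reset
Bit 2: prefix='0' (no match yet)
Bit 3: prefix='00' -> emit 'n', reset
Bit 4: prefix='1' (no match yet)
Bit 5: prefix='10' -> emit 'c', reset
Bit 6: prefix='0' (no match yet)
Bit 7: prefix='01' -> emit 'j', reset
Bit 8: prefix='0' (no match yet)
Bit 9: prefix='01' -> emit 'j', reset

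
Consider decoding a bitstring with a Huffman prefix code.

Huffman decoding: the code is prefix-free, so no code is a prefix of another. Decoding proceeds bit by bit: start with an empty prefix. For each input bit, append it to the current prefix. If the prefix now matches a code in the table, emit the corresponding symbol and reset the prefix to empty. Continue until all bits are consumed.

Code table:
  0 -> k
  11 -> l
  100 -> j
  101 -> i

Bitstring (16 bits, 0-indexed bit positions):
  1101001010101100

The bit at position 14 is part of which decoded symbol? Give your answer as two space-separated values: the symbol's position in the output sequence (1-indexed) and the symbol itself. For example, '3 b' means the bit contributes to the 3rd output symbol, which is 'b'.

Bit 0: prefix='1' (no match yet)
Bit 1: prefix='11' -> emit 'l', reset
Bit 2: prefix='0' -> emit 'k', reset
Bit 3: prefix='1' (no match yet)
Bit 4: prefix='10' (no match yet)
Bit 5: prefix='100' -> emit 'j', reset
Bit 6: prefix='1' (no match yet)
Bit 7: prefix='10' (no match yet)
Bit 8: prefix='101' -> emit 'i', reset
Bit 9: prefix='0' -> emit 'k', reset
Bit 10: prefix='1' (no match yet)
Bit 11: prefix='10' (no match yet)
Bit 12: prefix='101' -> emit 'i', reset
Bit 13: prefix='1' (no match yet)
Bit 14: prefix='10' (no match yet)
Bit 15: prefix='100' -> emit 'j', reset

Answer: 7 j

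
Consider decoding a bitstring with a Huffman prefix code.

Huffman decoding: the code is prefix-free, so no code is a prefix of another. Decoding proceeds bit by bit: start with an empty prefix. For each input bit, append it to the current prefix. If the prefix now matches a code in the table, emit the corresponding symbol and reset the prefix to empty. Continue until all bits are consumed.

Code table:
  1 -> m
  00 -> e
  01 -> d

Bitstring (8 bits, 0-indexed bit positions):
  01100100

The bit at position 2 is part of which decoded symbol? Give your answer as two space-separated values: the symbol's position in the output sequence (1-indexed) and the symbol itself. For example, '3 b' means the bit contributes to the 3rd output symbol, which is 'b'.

Bit 0: prefix='0' (no match yet)
Bit 1: prefix='01' -> emit 'd', reset
Bit 2: prefix='1' -> emit 'm', reset
Bit 3: prefix='0' (no match yet)
Bit 4: prefix='00' -> emit 'e', reset
Bit 5: prefix='1' -> emit 'm', reset
Bit 6: prefix='0' (no match yet)

Answer: 2 m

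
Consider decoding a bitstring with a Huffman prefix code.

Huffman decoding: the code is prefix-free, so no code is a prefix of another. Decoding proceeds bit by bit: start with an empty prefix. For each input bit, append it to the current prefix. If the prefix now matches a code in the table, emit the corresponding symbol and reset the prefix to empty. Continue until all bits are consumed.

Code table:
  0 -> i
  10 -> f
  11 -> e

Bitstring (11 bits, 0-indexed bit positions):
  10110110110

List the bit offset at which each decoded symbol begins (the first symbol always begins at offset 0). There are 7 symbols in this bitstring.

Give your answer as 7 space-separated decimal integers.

Answer: 0 2 4 5 7 8 10

Derivation:
Bit 0: prefix='1' (no match yet)
Bit 1: prefix='10' -> emit 'f', reset
Bit 2: prefix='1' (no match yet)
Bit 3: prefix='11' -> emit 'e', reset
Bit 4: prefix='0' -> emit 'i', reset
Bit 5: prefix='1' (no match yet)
Bit 6: prefix='11' -> emit 'e', reset
Bit 7: prefix='0' -> emit 'i', reset
Bit 8: prefix='1' (no match yet)
Bit 9: prefix='11' -> emit 'e', reset
Bit 10: prefix='0' -> emit 'i', reset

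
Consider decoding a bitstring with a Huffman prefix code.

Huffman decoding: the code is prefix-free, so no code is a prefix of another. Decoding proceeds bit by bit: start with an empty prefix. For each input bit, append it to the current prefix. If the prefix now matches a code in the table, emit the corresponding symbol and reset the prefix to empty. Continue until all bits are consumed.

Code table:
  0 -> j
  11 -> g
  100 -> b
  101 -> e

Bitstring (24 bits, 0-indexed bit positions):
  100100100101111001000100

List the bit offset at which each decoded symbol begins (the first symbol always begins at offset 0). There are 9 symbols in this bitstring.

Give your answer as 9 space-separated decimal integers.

Answer: 0 3 6 9 12 14 17 20 21

Derivation:
Bit 0: prefix='1' (no match yet)
Bit 1: prefix='10' (no match yet)
Bit 2: prefix='100' -> emit 'b', reset
Bit 3: prefix='1' (no match yet)
Bit 4: prefix='10' (no match yet)
Bit 5: prefix='100' -> emit 'b', reset
Bit 6: prefix='1' (no match yet)
Bit 7: prefix='10' (no match yet)
Bit 8: prefix='100' -> emit 'b', reset
Bit 9: prefix='1' (no match yet)
Bit 10: prefix='10' (no match yet)
Bit 11: prefix='101' -> emit 'e', reset
Bit 12: prefix='1' (no match yet)
Bit 13: prefix='11' -> emit 'g', reset
Bit 14: prefix='1' (no match yet)
Bit 15: prefix='10' (no match yet)
Bit 16: prefix='100' -> emit 'b', reset
Bit 17: prefix='1' (no match yet)
Bit 18: prefix='10' (no match yet)
Bit 19: prefix='100' -> emit 'b', reset
Bit 20: prefix='0' -> emit 'j', reset
Bit 21: prefix='1' (no match yet)
Bit 22: prefix='10' (no match yet)
Bit 23: prefix='100' -> emit 'b', reset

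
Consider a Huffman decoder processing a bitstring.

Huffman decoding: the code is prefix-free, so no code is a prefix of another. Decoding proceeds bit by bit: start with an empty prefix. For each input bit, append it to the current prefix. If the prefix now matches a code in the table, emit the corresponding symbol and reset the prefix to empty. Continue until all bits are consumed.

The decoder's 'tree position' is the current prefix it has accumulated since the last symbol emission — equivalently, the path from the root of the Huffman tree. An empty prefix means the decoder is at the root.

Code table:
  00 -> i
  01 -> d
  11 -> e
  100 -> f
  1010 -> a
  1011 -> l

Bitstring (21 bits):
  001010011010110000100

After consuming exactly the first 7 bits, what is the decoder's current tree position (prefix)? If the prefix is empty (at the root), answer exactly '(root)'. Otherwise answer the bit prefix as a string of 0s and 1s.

Answer: 0

Derivation:
Bit 0: prefix='0' (no match yet)
Bit 1: prefix='00' -> emit 'i', reset
Bit 2: prefix='1' (no match yet)
Bit 3: prefix='10' (no match yet)
Bit 4: prefix='101' (no match yet)
Bit 5: prefix='1010' -> emit 'a', reset
Bit 6: prefix='0' (no match yet)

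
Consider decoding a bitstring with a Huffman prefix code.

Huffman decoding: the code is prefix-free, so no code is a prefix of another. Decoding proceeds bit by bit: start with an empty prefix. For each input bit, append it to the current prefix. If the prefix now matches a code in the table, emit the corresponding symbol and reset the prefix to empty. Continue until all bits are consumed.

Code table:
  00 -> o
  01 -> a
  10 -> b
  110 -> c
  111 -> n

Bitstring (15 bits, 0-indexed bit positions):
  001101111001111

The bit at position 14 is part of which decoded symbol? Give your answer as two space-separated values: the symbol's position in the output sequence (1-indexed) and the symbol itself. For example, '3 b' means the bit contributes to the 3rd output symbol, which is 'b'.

Bit 0: prefix='0' (no match yet)
Bit 1: prefix='00' -> emit 'o', reset
Bit 2: prefix='1' (no match yet)
Bit 3: prefix='11' (no match yet)
Bit 4: prefix='110' -> emit 'c', reset
Bit 5: prefix='1' (no match yet)
Bit 6: prefix='11' (no match yet)
Bit 7: prefix='111' -> emit 'n', reset
Bit 8: prefix='1' (no match yet)
Bit 9: prefix='10' -> emit 'b', reset
Bit 10: prefix='0' (no match yet)
Bit 11: prefix='01' -> emit 'a', reset
Bit 12: prefix='1' (no match yet)
Bit 13: prefix='11' (no match yet)
Bit 14: prefix='111' -> emit 'n', reset

Answer: 6 n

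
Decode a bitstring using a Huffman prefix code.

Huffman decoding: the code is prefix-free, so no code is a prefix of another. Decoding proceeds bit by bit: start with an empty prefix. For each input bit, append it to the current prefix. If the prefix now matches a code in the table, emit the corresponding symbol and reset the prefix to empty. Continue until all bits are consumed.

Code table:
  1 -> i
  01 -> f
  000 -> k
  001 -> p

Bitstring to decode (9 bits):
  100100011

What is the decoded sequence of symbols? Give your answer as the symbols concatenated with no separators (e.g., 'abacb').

Bit 0: prefix='1' -> emit 'i', reset
Bit 1: prefix='0' (no match yet)
Bit 2: prefix='00' (no match yet)
Bit 3: prefix='001' -> emit 'p', reset
Bit 4: prefix='0' (no match yet)
Bit 5: prefix='00' (no match yet)
Bit 6: prefix='000' -> emit 'k', reset
Bit 7: prefix='1' -> emit 'i', reset
Bit 8: prefix='1' -> emit 'i', reset

Answer: ipkii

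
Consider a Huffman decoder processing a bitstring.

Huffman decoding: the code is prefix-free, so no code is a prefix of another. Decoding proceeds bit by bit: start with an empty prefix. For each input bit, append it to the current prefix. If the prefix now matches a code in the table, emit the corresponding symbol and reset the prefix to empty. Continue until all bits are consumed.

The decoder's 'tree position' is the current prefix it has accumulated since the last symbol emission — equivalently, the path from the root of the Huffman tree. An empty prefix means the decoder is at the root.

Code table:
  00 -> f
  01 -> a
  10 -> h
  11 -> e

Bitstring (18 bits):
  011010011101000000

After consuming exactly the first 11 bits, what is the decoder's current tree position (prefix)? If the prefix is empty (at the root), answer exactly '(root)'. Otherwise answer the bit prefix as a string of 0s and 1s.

Bit 0: prefix='0' (no match yet)
Bit 1: prefix='01' -> emit 'a', reset
Bit 2: prefix='1' (no match yet)
Bit 3: prefix='10' -> emit 'h', reset
Bit 4: prefix='1' (no match yet)
Bit 5: prefix='10' -> emit 'h', reset
Bit 6: prefix='0' (no match yet)
Bit 7: prefix='01' -> emit 'a', reset
Bit 8: prefix='1' (no match yet)
Bit 9: prefix='11' -> emit 'e', reset
Bit 10: prefix='0' (no match yet)

Answer: 0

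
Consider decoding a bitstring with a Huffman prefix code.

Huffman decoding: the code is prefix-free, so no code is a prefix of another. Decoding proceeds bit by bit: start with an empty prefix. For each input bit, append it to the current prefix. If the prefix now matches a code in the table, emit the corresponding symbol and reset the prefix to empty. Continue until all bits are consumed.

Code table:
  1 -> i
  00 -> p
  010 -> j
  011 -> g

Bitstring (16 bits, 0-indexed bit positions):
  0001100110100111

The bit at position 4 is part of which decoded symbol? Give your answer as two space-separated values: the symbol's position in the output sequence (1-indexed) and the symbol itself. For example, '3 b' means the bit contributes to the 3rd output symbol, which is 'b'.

Bit 0: prefix='0' (no match yet)
Bit 1: prefix='00' -> emit 'p', reset
Bit 2: prefix='0' (no match yet)
Bit 3: prefix='01' (no match yet)
Bit 4: prefix='011' -> emit 'g', reset
Bit 5: prefix='0' (no match yet)
Bit 6: prefix='00' -> emit 'p', reset
Bit 7: prefix='1' -> emit 'i', reset
Bit 8: prefix='1' -> emit 'i', reset

Answer: 2 g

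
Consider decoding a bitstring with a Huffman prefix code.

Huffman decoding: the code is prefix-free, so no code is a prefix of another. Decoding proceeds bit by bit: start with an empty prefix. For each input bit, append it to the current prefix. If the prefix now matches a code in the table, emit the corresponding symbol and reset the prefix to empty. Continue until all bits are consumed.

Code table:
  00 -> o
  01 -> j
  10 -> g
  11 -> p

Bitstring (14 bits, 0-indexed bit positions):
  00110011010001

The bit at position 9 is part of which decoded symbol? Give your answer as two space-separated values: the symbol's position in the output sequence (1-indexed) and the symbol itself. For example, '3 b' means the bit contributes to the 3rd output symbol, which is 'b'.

Answer: 5 j

Derivation:
Bit 0: prefix='0' (no match yet)
Bit 1: prefix='00' -> emit 'o', reset
Bit 2: prefix='1' (no match yet)
Bit 3: prefix='11' -> emit 'p', reset
Bit 4: prefix='0' (no match yet)
Bit 5: prefix='00' -> emit 'o', reset
Bit 6: prefix='1' (no match yet)
Bit 7: prefix='11' -> emit 'p', reset
Bit 8: prefix='0' (no match yet)
Bit 9: prefix='01' -> emit 'j', reset
Bit 10: prefix='0' (no match yet)
Bit 11: prefix='00' -> emit 'o', reset
Bit 12: prefix='0' (no match yet)
Bit 13: prefix='01' -> emit 'j', reset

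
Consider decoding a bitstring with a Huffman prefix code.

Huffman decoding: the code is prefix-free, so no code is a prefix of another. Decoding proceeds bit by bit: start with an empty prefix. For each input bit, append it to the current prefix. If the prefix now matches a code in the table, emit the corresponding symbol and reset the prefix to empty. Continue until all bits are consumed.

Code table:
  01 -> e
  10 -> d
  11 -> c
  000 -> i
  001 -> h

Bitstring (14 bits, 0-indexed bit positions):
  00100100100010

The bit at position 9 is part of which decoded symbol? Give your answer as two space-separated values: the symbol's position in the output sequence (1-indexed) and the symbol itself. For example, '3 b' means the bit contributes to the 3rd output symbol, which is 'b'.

Bit 0: prefix='0' (no match yet)
Bit 1: prefix='00' (no match yet)
Bit 2: prefix='001' -> emit 'h', reset
Bit 3: prefix='0' (no match yet)
Bit 4: prefix='00' (no match yet)
Bit 5: prefix='001' -> emit 'h', reset
Bit 6: prefix='0' (no match yet)
Bit 7: prefix='00' (no match yet)
Bit 8: prefix='001' -> emit 'h', reset
Bit 9: prefix='0' (no match yet)
Bit 10: prefix='00' (no match yet)
Bit 11: prefix='000' -> emit 'i', reset
Bit 12: prefix='1' (no match yet)
Bit 13: prefix='10' -> emit 'd', reset

Answer: 4 i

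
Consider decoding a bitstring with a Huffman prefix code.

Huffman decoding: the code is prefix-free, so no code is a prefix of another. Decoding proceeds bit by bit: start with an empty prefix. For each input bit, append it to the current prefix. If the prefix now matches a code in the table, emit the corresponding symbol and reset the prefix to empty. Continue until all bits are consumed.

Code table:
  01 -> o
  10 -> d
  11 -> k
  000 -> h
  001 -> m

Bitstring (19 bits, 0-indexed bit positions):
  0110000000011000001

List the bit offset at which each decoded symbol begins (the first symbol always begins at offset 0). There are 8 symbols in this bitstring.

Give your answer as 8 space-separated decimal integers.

Answer: 0 2 4 7 10 12 14 17

Derivation:
Bit 0: prefix='0' (no match yet)
Bit 1: prefix='01' -> emit 'o', reset
Bit 2: prefix='1' (no match yet)
Bit 3: prefix='10' -> emit 'd', reset
Bit 4: prefix='0' (no match yet)
Bit 5: prefix='00' (no match yet)
Bit 6: prefix='000' -> emit 'h', reset
Bit 7: prefix='0' (no match yet)
Bit 8: prefix='00' (no match yet)
Bit 9: prefix='000' -> emit 'h', reset
Bit 10: prefix='0' (no match yet)
Bit 11: prefix='01' -> emit 'o', reset
Bit 12: prefix='1' (no match yet)
Bit 13: prefix='10' -> emit 'd', reset
Bit 14: prefix='0' (no match yet)
Bit 15: prefix='00' (no match yet)
Bit 16: prefix='000' -> emit 'h', reset
Bit 17: prefix='0' (no match yet)
Bit 18: prefix='01' -> emit 'o', reset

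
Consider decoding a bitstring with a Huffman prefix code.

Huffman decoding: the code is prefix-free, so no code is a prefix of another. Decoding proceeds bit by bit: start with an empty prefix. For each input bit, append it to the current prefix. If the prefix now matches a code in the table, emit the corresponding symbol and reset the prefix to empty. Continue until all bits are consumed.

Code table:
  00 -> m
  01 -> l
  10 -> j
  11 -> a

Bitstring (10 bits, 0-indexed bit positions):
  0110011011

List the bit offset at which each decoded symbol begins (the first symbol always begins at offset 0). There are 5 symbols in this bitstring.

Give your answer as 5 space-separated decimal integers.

Answer: 0 2 4 6 8

Derivation:
Bit 0: prefix='0' (no match yet)
Bit 1: prefix='01' -> emit 'l', reset
Bit 2: prefix='1' (no match yet)
Bit 3: prefix='10' -> emit 'j', reset
Bit 4: prefix='0' (no match yet)
Bit 5: prefix='01' -> emit 'l', reset
Bit 6: prefix='1' (no match yet)
Bit 7: prefix='10' -> emit 'j', reset
Bit 8: prefix='1' (no match yet)
Bit 9: prefix='11' -> emit 'a', reset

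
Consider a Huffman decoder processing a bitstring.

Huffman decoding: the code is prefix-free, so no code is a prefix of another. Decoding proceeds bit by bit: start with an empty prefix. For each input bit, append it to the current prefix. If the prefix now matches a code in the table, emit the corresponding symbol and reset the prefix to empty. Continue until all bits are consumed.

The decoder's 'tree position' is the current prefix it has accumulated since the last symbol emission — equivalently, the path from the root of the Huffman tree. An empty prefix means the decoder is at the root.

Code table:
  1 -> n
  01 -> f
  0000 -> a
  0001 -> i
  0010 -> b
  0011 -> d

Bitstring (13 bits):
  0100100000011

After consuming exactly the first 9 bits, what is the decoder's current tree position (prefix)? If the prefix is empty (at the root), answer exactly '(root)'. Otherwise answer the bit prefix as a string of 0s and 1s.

Bit 0: prefix='0' (no match yet)
Bit 1: prefix='01' -> emit 'f', reset
Bit 2: prefix='0' (no match yet)
Bit 3: prefix='00' (no match yet)
Bit 4: prefix='001' (no match yet)
Bit 5: prefix='0010' -> emit 'b', reset
Bit 6: prefix='0' (no match yet)
Bit 7: prefix='00' (no match yet)
Bit 8: prefix='000' (no match yet)

Answer: 000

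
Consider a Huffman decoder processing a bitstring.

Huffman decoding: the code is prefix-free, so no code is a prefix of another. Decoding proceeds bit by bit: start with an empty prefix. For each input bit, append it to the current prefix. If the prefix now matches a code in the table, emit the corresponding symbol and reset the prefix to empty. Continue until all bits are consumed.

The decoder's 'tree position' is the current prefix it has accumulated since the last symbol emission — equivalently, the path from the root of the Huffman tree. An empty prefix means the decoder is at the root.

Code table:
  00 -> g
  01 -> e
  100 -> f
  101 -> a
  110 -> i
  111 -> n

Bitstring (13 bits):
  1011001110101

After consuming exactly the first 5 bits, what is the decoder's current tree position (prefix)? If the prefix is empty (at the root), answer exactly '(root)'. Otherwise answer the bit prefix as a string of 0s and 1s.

Answer: 10

Derivation:
Bit 0: prefix='1' (no match yet)
Bit 1: prefix='10' (no match yet)
Bit 2: prefix='101' -> emit 'a', reset
Bit 3: prefix='1' (no match yet)
Bit 4: prefix='10' (no match yet)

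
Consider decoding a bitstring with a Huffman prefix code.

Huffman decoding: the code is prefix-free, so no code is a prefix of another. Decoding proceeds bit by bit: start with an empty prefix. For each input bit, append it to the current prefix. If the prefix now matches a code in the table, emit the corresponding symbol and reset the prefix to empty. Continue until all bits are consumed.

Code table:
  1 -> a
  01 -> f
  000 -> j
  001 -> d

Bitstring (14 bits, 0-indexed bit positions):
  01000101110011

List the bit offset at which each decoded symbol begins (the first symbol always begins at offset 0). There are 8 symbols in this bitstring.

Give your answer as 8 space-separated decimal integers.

Answer: 0 2 5 6 8 9 10 13

Derivation:
Bit 0: prefix='0' (no match yet)
Bit 1: prefix='01' -> emit 'f', reset
Bit 2: prefix='0' (no match yet)
Bit 3: prefix='00' (no match yet)
Bit 4: prefix='000' -> emit 'j', reset
Bit 5: prefix='1' -> emit 'a', reset
Bit 6: prefix='0' (no match yet)
Bit 7: prefix='01' -> emit 'f', reset
Bit 8: prefix='1' -> emit 'a', reset
Bit 9: prefix='1' -> emit 'a', reset
Bit 10: prefix='0' (no match yet)
Bit 11: prefix='00' (no match yet)
Bit 12: prefix='001' -> emit 'd', reset
Bit 13: prefix='1' -> emit 'a', reset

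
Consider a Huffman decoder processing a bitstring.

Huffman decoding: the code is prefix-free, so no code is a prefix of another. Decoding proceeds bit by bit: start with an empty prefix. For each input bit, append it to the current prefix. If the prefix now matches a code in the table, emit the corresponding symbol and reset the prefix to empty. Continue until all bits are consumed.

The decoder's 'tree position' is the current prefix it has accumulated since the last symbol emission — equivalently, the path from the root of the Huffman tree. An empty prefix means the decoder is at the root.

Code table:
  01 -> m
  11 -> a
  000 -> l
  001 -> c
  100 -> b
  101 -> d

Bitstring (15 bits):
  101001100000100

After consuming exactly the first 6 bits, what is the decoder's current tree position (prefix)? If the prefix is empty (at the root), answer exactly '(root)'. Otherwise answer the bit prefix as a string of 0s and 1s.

Answer: (root)

Derivation:
Bit 0: prefix='1' (no match yet)
Bit 1: prefix='10' (no match yet)
Bit 2: prefix='101' -> emit 'd', reset
Bit 3: prefix='0' (no match yet)
Bit 4: prefix='00' (no match yet)
Bit 5: prefix='001' -> emit 'c', reset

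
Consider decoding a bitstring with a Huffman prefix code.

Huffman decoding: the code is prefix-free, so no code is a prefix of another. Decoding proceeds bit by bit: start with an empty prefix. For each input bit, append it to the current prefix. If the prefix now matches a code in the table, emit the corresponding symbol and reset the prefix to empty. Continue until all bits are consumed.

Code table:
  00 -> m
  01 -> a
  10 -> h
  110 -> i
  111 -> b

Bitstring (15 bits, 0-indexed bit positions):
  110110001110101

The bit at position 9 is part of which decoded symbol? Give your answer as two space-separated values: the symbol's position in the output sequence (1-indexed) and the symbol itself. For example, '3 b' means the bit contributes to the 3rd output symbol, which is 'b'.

Answer: 4 b

Derivation:
Bit 0: prefix='1' (no match yet)
Bit 1: prefix='11' (no match yet)
Bit 2: prefix='110' -> emit 'i', reset
Bit 3: prefix='1' (no match yet)
Bit 4: prefix='11' (no match yet)
Bit 5: prefix='110' -> emit 'i', reset
Bit 6: prefix='0' (no match yet)
Bit 7: prefix='00' -> emit 'm', reset
Bit 8: prefix='1' (no match yet)
Bit 9: prefix='11' (no match yet)
Bit 10: prefix='111' -> emit 'b', reset
Bit 11: prefix='0' (no match yet)
Bit 12: prefix='01' -> emit 'a', reset
Bit 13: prefix='0' (no match yet)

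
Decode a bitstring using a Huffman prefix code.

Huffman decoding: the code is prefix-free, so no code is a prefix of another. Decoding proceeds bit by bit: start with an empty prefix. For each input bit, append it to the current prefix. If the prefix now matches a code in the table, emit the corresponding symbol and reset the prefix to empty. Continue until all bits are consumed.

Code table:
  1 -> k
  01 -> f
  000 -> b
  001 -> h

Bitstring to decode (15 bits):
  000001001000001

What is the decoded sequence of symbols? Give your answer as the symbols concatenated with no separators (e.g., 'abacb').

Bit 0: prefix='0' (no match yet)
Bit 1: prefix='00' (no match yet)
Bit 2: prefix='000' -> emit 'b', reset
Bit 3: prefix='0' (no match yet)
Bit 4: prefix='00' (no match yet)
Bit 5: prefix='001' -> emit 'h', reset
Bit 6: prefix='0' (no match yet)
Bit 7: prefix='00' (no match yet)
Bit 8: prefix='001' -> emit 'h', reset
Bit 9: prefix='0' (no match yet)
Bit 10: prefix='00' (no match yet)
Bit 11: prefix='000' -> emit 'b', reset
Bit 12: prefix='0' (no match yet)
Bit 13: prefix='00' (no match yet)
Bit 14: prefix='001' -> emit 'h', reset

Answer: bhhbh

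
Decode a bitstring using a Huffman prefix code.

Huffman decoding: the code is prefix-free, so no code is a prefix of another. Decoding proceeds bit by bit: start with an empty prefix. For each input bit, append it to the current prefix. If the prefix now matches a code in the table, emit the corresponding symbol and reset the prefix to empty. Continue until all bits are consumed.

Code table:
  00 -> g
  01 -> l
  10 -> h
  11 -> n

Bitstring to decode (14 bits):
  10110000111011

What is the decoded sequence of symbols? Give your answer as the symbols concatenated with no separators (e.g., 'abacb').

Answer: hnggnhn

Derivation:
Bit 0: prefix='1' (no match yet)
Bit 1: prefix='10' -> emit 'h', reset
Bit 2: prefix='1' (no match yet)
Bit 3: prefix='11' -> emit 'n', reset
Bit 4: prefix='0' (no match yet)
Bit 5: prefix='00' -> emit 'g', reset
Bit 6: prefix='0' (no match yet)
Bit 7: prefix='00' -> emit 'g', reset
Bit 8: prefix='1' (no match yet)
Bit 9: prefix='11' -> emit 'n', reset
Bit 10: prefix='1' (no match yet)
Bit 11: prefix='10' -> emit 'h', reset
Bit 12: prefix='1' (no match yet)
Bit 13: prefix='11' -> emit 'n', reset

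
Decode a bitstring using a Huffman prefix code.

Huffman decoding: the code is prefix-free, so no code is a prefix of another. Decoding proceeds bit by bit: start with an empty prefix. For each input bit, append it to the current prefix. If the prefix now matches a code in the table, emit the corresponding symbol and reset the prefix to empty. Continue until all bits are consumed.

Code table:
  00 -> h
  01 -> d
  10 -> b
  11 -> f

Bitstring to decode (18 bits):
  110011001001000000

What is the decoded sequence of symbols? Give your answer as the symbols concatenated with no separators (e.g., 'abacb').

Bit 0: prefix='1' (no match yet)
Bit 1: prefix='11' -> emit 'f', reset
Bit 2: prefix='0' (no match yet)
Bit 3: prefix='00' -> emit 'h', reset
Bit 4: prefix='1' (no match yet)
Bit 5: prefix='11' -> emit 'f', reset
Bit 6: prefix='0' (no match yet)
Bit 7: prefix='00' -> emit 'h', reset
Bit 8: prefix='1' (no match yet)
Bit 9: prefix='10' -> emit 'b', reset
Bit 10: prefix='0' (no match yet)
Bit 11: prefix='01' -> emit 'd', reset
Bit 12: prefix='0' (no match yet)
Bit 13: prefix='00' -> emit 'h', reset
Bit 14: prefix='0' (no match yet)
Bit 15: prefix='00' -> emit 'h', reset
Bit 16: prefix='0' (no match yet)
Bit 17: prefix='00' -> emit 'h', reset

Answer: fhfhbdhhh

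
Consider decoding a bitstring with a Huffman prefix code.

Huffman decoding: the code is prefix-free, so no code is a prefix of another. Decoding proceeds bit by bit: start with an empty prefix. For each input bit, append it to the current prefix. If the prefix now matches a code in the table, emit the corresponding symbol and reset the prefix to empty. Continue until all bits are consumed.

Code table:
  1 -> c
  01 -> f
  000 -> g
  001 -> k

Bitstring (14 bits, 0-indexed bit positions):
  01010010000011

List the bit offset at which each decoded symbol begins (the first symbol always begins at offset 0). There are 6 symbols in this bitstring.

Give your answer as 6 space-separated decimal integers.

Answer: 0 2 4 7 10 13

Derivation:
Bit 0: prefix='0' (no match yet)
Bit 1: prefix='01' -> emit 'f', reset
Bit 2: prefix='0' (no match yet)
Bit 3: prefix='01' -> emit 'f', reset
Bit 4: prefix='0' (no match yet)
Bit 5: prefix='00' (no match yet)
Bit 6: prefix='001' -> emit 'k', reset
Bit 7: prefix='0' (no match yet)
Bit 8: prefix='00' (no match yet)
Bit 9: prefix='000' -> emit 'g', reset
Bit 10: prefix='0' (no match yet)
Bit 11: prefix='00' (no match yet)
Bit 12: prefix='001' -> emit 'k', reset
Bit 13: prefix='1' -> emit 'c', reset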